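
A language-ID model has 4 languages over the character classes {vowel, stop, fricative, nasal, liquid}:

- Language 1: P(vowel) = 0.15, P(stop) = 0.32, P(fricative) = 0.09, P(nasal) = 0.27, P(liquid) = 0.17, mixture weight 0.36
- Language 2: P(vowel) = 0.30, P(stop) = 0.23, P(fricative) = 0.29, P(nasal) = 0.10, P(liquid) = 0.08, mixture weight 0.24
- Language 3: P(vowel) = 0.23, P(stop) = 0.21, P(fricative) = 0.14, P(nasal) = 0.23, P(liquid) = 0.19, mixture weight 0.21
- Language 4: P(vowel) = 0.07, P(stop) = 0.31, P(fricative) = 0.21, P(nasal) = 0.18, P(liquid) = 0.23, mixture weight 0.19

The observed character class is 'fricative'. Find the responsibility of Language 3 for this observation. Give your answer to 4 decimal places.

Apply Bayes' rule: the posterior for each component is proportional to its prior times its likelihood at x.
Categorical probabilities:
  L_1 = P(fricative | comp) = 0.09
  L_2 = P(fricative | comp) = 0.29
  L_3 = P(fricative | comp) = 0.14
  L_4 = P(fricative | comp) = 0.21
Prior × likelihood for each component:
  w_1·L_1 = 0.36 × 0.09 = 0.0324
  w_2·L_2 = 0.24 × 0.29 = 0.0696
  w_3·L_3 = 0.21 × 0.14 = 0.0294
  w_4·L_4 = 0.19 × 0.21 = 0.0399
Marginal: 0.0324 + 0.0696 + 0.0294 + 0.0399 = 0.1713
So the posterior for Language 3 is 0.0294 / 0.1713 ≈ 0.1716.

0.1716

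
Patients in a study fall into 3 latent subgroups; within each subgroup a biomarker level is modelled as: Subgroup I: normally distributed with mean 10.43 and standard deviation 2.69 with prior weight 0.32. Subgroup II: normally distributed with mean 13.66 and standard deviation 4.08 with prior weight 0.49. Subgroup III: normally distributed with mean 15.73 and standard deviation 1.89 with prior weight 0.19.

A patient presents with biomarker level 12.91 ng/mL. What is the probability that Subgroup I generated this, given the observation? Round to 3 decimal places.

0.340

P(component k | x) = π_k·f_k(x) / marginal(x), where marginal(x) = Σ_j π_j·f_j(x).
Evaluate each component's likelihood at the observed value:
  f_I = (1/(2.69·√(2π)))·exp(−(12.91−10.43)²/(2·2.69²)) = 0.148306·exp(-0.42498) = 0.0969597
  f_II = (1/(4.08·√(2π)))·exp(−(12.91−13.66)²/(2·4.08²)) = 0.097780·exp(-0.01690) = 0.0961418
  f_III = (1/(1.89·√(2π)))·exp(−(12.91−15.73)²/(2·1.89²)) = 0.211081·exp(-1.11313) = 0.0693463
Prior × likelihood for each component:
  π_I·f_I = 0.32 × 0.0969597 = 0.0310271
  π_II·f_II = 0.49 × 0.0961418 = 0.0471095
  π_III·f_III = 0.19 × 0.0693463 = 0.0131758
Normaliser: 0.0310271 + 0.0471095 + 0.0131758 = 0.0913124
Responsibility of Subgroup I: 0.0310271 / 0.0913124 ≈ 0.340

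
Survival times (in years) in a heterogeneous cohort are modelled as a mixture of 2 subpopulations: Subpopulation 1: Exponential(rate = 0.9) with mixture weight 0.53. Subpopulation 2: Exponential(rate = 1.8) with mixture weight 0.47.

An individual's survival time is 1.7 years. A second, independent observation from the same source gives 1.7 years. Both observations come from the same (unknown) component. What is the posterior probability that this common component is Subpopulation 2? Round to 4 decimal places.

The responsibility of component k is π_k f_k(x) divided by Σ_j π_j f_j(x).
Since both observations come from the same component, the likelihood for component k is f_k(x₁)·f_k(x₂).
  p_1 = [0.9·e^(−0.9·1.7) = 0.9·e^(−1.5300) = 0.194882] × [0.194882] = 0.037979
  p_2 = [1.8·e^(−1.8·1.7) = 1.8·e^(−3.0600) = 0.0843979] × [0.0843979] = 0.007123
Weight by the priors:
  π_1·p_1 = 0.53 × 0.037979 = 0.0201289
  π_2·p_2 = 0.47 × 0.007123 = 0.00334781
Denominator: 0.0201289 + 0.00334781 = 0.0234767
So the posterior for Subpopulation 2 is 0.00334781 / 0.0234767 ≈ 0.1426.

0.1426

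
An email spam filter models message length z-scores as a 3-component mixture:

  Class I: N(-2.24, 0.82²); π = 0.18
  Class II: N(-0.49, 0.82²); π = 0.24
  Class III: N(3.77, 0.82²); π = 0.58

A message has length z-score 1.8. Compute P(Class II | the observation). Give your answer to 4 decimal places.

0.1306

Posterior ∝ prior × likelihood, so P(k | x) ∝ P(Z=k) f_k(x); normalise over all components.
Normal densities:
  p_I = (1/(0.82·√(2π)))·exp(−(1.8−-2.24)²/(2·0.82²)) = 0.486515·exp(-12.13682) = 2.607e-06
  p_II = (1/(0.82·√(2π)))·exp(−(1.8−-0.49)²/(2·0.82²)) = 0.486515·exp(-3.89954) = 0.00985253
  p_III = (1/(0.82·√(2π)))·exp(−(1.8−3.77)²/(2·0.82²)) = 0.486515·exp(-2.88586) = 0.0271509
Prior × likelihood for each component:
  P(Z=I)·p_I = 0.18 × 2.607e-06 = 4.6926e-07
  P(Z=II)·p_II = 0.24 × 0.00985253 = 0.00236461
  P(Z=III)·p_III = 0.58 × 0.0271509 = 0.0157475
Normaliser: 4.6926e-07 + 0.00236461 + 0.0157475 = 0.0181126
P(Class II | x) = 0.00236461 / 0.0181126 ≈ 0.1306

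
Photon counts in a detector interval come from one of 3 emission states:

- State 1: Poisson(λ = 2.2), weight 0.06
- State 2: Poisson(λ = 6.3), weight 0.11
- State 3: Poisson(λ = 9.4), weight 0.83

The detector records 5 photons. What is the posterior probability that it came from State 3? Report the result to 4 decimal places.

0.6822

By Bayes' theorem, P(k | x) = π_k f_k(x) / Σ_j π_j f_j(x).
Poisson probabilities:
  p_1 = 0.0475866
  p_2 = 0.151868
  p_3 = 0.0505929
Prior × likelihood for each component:
  π_1·p_1 = 0.06 × 0.0475866 = 0.00285519
  π_2·p_2 = 0.11 × 0.151868 = 0.0167055
  π_3·p_3 = 0.83 × 0.0505929 = 0.0419921
Normaliser: 0.00285519 + 0.0167055 + 0.0419921 = 0.0615528
Responsibility of State 3: 0.0419921 / 0.0615528 ≈ 0.6822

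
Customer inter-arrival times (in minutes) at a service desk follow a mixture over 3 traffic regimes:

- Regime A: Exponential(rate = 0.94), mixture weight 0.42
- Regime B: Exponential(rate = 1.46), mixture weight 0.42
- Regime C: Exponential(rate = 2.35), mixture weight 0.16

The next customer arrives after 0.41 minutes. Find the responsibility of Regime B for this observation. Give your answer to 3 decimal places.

0.450

Apply Bayes' rule: the posterior for each component is proportional to its prior times its likelihood at x.
Exponential densities:
  f_A = 0.94·e^(−0.94·0.41) = 0.94·e^(−0.3854) = 0.639368
  f_B = 1.46·e^(−1.46·0.41) = 1.46·e^(−0.5986) = 0.802388
  f_C = 2.35·e^(−2.35·0.41) = 2.35·e^(−0.9635) = 0.896654
Weight by the priors:
  π_A·f_A = 0.42 × 0.639368 = 0.268534
  π_B·f_B = 0.42 × 0.802388 = 0.337003
  π_C·f_C = 0.16 × 0.896654 = 0.143465
Sum: 0.268534 + 0.337003 + 0.143465 = 0.749002
P(Regime B | the observation) = 0.337003 / 0.749002 ≈ 0.450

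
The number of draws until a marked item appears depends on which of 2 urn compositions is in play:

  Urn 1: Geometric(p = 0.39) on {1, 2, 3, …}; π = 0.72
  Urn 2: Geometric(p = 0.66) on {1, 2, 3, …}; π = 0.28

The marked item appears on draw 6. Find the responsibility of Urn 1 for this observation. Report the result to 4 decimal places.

0.9658

Apply Bayes' rule: the posterior for each component is proportional to its prior times its likelihood at x.
Component likelihoods at x = 6:
  p_1 = 0.39·(1−0.39)^5 = 0.39·0.0844596 = 0.0329393
  p_2 = 0.66·(1−0.66)^5 = 0.66·0.00454354 = 0.00299874
Prior × likelihood for each component:
  P(Z=1)·p_1 = 0.72 × 0.0329393 = 0.0237163
  P(Z=2)·p_2 = 0.28 × 0.00299874 = 0.000839647
Denominator: 0.0237163 + 0.000839647 = 0.0245559
P(Urn 1 | data) ≈ 0.9658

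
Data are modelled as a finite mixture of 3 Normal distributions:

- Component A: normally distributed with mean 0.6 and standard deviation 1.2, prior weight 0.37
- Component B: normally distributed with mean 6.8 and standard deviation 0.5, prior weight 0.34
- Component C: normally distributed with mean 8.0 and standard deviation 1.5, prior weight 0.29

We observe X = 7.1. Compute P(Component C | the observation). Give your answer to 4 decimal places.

Apply Bayes' rule: the posterior for each component is proportional to its prior times its likelihood at x.
Normal densities:
  p_A = (1/(1.2·√(2π)))·exp(−(7.1−0.6)²/(2·1.2²)) = 0.332452·exp(-14.67014) = 1.41439e-07
  p_B = (1/(0.5·√(2π)))·exp(−(7.1−6.8)²/(2·0.5²)) = 0.797885·exp(-0.18000) = 0.666449
  p_C = (1/(1.5·√(2π)))·exp(−(7.1−8.0)²/(2·1.5²)) = 0.265962·exp(-0.18000) = 0.22215
Unnormalised posteriors:
  w_A·p_A = 0.37 × 1.41439e-07 = 5.23323e-08
  w_B·p_B = 0.34 × 0.666449 = 0.226593
  w_C·p_C = 0.29 × 0.22215 = 0.0644234
Marginal: 5.23323e-08 + 0.226593 + 0.0644234 = 0.291016
Responsibility of Component C: 0.0644234 / 0.291016 ≈ 0.2214

0.2214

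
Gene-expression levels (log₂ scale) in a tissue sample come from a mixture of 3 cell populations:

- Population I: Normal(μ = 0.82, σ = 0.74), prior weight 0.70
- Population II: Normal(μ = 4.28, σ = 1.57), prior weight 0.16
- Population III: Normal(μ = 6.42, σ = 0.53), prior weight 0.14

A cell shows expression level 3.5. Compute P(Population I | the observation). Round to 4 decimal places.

P(component k | x) = w_k·f_k(x) / marginal(x), where marginal(x) = Σ_j w_j·f_j(x).
Component likelihoods at x = 3.5:
  f_I = (1/(0.74·√(2π)))·exp(−(3.5−0.82)²/(2·0.74²)) = 0.539111·exp(-6.55807) = 0.000764793
  f_II = (1/(1.57·√(2π)))·exp(−(3.5−4.28)²/(2·1.57²)) = 0.254103·exp(-0.12341) = 0.224602
  f_III = (1/(0.53·√(2π)))·exp(−(3.5−6.42)²/(2·0.53²)) = 0.752721·exp(-15.17693) = 1.9292e-07
Multiply by the mixture weights:
  w_I·f_I = 0.70 × 0.000764793 = 0.000535355
  w_II·f_II = 0.16 × 0.224602 = 0.0359363
  w_III·f_III = 0.14 × 1.9292e-07 = 2.70088e-08
Denominator: 0.000535355 + 0.0359363 + 2.70088e-08 = 0.0364716
So the posterior for Population I is 0.000535355 / 0.0364716 ≈ 0.0147.

0.0147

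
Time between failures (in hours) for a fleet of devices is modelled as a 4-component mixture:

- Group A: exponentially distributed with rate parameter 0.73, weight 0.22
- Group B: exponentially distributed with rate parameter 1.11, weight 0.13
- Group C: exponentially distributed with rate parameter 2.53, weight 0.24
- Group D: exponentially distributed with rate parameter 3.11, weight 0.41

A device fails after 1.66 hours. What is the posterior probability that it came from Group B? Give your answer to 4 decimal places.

P(component k | x) = P(Z=k)·f_k(x) / marginal(x), where marginal(x) = Σ_j P(Z=j)·f_j(x).
Component likelihoods at x = 1.66 hours:
  L_A = 0.73·e^(−0.73·1.66) = 0.73·e^(−1.2118) = 0.217293
  L_B = 1.11·e^(−1.11·1.66) = 1.11·e^(−1.8426) = 0.17583
  L_C = 2.53·e^(−2.53·1.66) = 2.53·e^(−4.1998) = 0.0379464
  L_D = 3.11·e^(−3.11·1.66) = 3.11·e^(−5.1626) = 0.0178103
Prior × likelihood for each component:
  P(Z=A)·L_A = 0.22 × 0.217293 = 0.0478044
  P(Z=B)·L_B = 0.13 × 0.17583 = 0.0228578
  P(Z=C)·L_C = 0.24 × 0.0379464 = 0.00910714
  P(Z=D)·L_D = 0.41 × 0.0178103 = 0.00730223
Normaliser: 0.0478044 + 0.0228578 + 0.00910714 + 0.00730223 = 0.0870716
Responsibility of Group B: 0.0228578 / 0.0870716 ≈ 0.2625

0.2625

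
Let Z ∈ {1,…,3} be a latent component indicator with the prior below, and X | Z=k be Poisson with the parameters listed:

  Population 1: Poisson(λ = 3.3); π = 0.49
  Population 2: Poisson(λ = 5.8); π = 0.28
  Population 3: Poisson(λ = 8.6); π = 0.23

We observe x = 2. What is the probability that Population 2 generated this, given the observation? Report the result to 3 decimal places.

0.125

Posterior ∝ prior × likelihood, so P(k | x) ∝ π_k f_k(x); normalise over all components.
Evaluate each component's likelihood at the observed value:
  p_1 = 0.200829
  p_2 = 0.0509235
  p_3 = 0.00680823
Unnormalised posteriors:
  π_1·p_1 = 0.49 × 0.200829 = 0.0984061
  π_2·p_2 = 0.28 × 0.0509235 = 0.0142586
  π_3·p_3 = 0.23 × 0.00680823 = 0.00156589
Evidence: 0.0984061 + 0.0142586 + 0.00156589 = 0.114231
P(Population 2 | 2) = 0.0142586 / 0.114231 ≈ 0.125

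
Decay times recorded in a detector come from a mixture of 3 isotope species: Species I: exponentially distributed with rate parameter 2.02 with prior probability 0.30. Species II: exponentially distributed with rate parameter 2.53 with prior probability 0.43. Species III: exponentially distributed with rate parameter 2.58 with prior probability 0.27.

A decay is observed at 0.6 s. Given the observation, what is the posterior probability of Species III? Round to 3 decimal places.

0.261

By Bayes' theorem, P(k | x) = π_k f_k(x) / Σ_j π_j f_j(x).
Evaluate each component's likelihood at the observed value:
  f_I = 0.601155
  f_II = 0.554449
  f_III = 0.548696
Unnormalised posteriors:
  π_I·f_I = 0.30 × 0.601155 = 0.180346
  π_II·f_II = 0.43 × 0.554449 = 0.238413
  π_III·f_III = 0.27 × 0.548696 = 0.148148
Denominator: 0.180346 + 0.238413 + 0.148148 = 0.566907
P(Species III | the observation) ≈ 0.261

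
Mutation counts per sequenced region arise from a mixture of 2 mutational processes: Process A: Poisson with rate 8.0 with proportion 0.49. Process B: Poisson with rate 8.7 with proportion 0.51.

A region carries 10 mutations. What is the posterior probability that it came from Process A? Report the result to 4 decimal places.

P(component k | x) = w_k·f_k(x) / marginal(x), where marginal(x) = Σ_j w_j·f_j(x).
Evaluate each component's likelihood at the observed value:
  f_A = 0.0992615
  f_B = 0.114043
Prior × likelihood for each component:
  w_A·f_A = 0.49 × 0.0992615 = 0.0486382
  w_B·f_B = 0.51 × 0.114043 = 0.0581618
Normaliser: 0.0486382 + 0.0581618 = 0.1068
P(Process A | x) = 0.0486382 / 0.1068 ≈ 0.4554

0.4554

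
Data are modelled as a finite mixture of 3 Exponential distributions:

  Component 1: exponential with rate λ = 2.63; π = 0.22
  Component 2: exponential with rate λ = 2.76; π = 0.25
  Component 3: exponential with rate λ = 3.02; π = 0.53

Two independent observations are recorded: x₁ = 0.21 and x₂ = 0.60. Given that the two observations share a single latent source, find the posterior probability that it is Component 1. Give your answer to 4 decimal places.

0.2251

The responsibility of component k is π_k f_k(x) divided by Σ_j π_j f_j(x).
Since both observations come from the same component, the likelihood for component k is f_k(x₁)·f_k(x₂).
  L_1 = [2.63·e^(−2.63·0.21) = 2.63·e^(−0.5523) = 1.51389] × [0.542799] = 0.821739
  L_2 = [2.76·e^(−2.76·0.21) = 2.76·e^(−0.5796) = 1.54594] × [0.526887] = 0.814534
  L_3 = [3.02·e^(−3.02·0.21) = 3.02·e^(−0.6342) = 1.60169] × [0.493248] = 0.790028
Multiply by the mixture weights:
  π_1·L_1 = 0.22 × 0.821739 = 0.180783
  π_2·L_2 = 0.25 × 0.814534 = 0.203634
  π_3·L_3 = 0.53 × 0.790028 = 0.418715
Sum: 0.180783 + 0.203634 + 0.418715 = 0.803131
So the posterior for Component 1 is 0.180783 / 0.803131 ≈ 0.2251.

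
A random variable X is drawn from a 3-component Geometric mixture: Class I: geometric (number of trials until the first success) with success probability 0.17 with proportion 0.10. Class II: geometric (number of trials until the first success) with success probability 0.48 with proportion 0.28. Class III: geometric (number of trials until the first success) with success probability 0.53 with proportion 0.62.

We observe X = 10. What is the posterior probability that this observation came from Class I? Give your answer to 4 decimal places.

The responsibility of component k is π_k f_k(x) divided by Σ_j π_j f_j(x).
Evaluate each component's likelihood at the observed value:
  f_I = 0.17·(1−0.17)^9 = 0.17·0.18694 = 0.0317798
  f_II = 0.48·(1−0.48)^9 = 0.48·0.00277991 = 0.00133435
  f_III = 0.53·(1−0.53)^9 = 0.53·0.00111913 = 0.000593139
Prior × likelihood for each component:
  π_I·f_I = 0.10 × 0.0317798 = 0.00317798
  π_II·f_II = 0.28 × 0.00133435 = 0.000373619
  π_III·f_III = 0.62 × 0.000593139 = 0.000367746
Sum: 0.00317798 + 0.000373619 + 0.000367746 = 0.00391935
Responsibility of Class I: 0.00317798 / 0.00391935 ≈ 0.8108

0.8108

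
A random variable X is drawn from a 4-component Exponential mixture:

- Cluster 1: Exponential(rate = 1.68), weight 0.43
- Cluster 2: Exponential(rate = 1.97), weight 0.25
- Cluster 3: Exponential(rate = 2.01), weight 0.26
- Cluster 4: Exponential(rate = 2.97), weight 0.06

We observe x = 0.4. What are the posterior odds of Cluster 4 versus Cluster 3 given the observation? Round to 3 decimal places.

Since P(k|x) ∝ P(Z=k) f_k(x), the posterior odds are P(Z=i) f_i(x) / (P(Z=j) f_j(x)).
Exponential densities:
  L_1 = 0.857953
  L_2 = 0.895864
  L_3 = 0.899546
  L_4 = 0.905346
Odds = (0.06/0.26) × (0.905346/0.899546) = 0.230769 × 1.00645 ≈ 0.232

0.232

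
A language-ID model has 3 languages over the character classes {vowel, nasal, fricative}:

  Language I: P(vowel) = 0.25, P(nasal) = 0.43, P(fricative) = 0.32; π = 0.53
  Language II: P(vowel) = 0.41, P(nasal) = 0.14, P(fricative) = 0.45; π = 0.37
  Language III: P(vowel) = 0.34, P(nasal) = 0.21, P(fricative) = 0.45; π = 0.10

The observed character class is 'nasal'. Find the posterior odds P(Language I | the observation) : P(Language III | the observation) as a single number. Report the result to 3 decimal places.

Only the two components matter; the odds are (w_i f_i(x)) / (w_j f_j(x)).
Component likelihoods at x = 'nasal':
  p_I = P(nasal | comp) = 0.43
  p_II = P(nasal | comp) = 0.14
  p_III = P(nasal | comp) = 0.21
0.2279 / 0.021 ≈ 10.852

10.852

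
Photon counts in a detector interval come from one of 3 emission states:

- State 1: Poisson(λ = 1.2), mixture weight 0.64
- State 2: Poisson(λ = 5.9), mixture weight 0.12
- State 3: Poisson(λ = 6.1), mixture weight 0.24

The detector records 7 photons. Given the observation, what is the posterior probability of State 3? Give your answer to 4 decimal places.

0.6722

Apply Bayes' rule: the posterior for each component is proportional to its prior times its likelihood at x.
Evaluate each component's likelihood at the observed value:
  L_1 = 0.000214134
  L_2 = 0.135268
  L_3 = 0.139856
Multiply by the mixture weights:
  P(Z=1)·L_1 = 0.64 × 0.000214134 = 0.000137046
  P(Z=2)·L_2 = 0.12 × 0.135268 = 0.0162322
  P(Z=3)·L_3 = 0.24 × 0.139856 = 0.0335655
Sum: 0.000137046 + 0.0162322 + 0.0335655 = 0.0499348
P(State 3 | 7 photons) = 0.0335655 / 0.0499348 ≈ 0.6722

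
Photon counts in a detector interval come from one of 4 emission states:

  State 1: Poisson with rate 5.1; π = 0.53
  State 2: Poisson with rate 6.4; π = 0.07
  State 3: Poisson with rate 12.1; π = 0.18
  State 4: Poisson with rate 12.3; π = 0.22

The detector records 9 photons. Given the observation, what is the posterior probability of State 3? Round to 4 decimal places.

0.2569

P(component k | x) = P(Z=k)·f_k(x) / marginal(x), where marginal(x) = Σ_j P(Z=j)·f_j(x).
Poisson probabilities:
  L_1 = 0.0392163
  L_2 = 0.0824844
  L_3 = 0.0851809
  L_4 = 0.0808278
Weight by the priors:
  P(Z=1)·L_1 = 0.53 × 0.0392163 = 0.0207846
  P(Z=2)·L_2 = 0.07 × 0.0824844 = 0.00577391
  P(Z=3)·L_3 = 0.18 × 0.0851809 = 0.0153326
  P(Z=4)·L_4 = 0.22 × 0.0808278 = 0.0177821
Marginal: 0.0207846 + 0.00577391 + 0.0153326 + 0.0177821 = 0.0596732
P(State 3 | the observation) = 0.0153326 / 0.0596732 ≈ 0.2569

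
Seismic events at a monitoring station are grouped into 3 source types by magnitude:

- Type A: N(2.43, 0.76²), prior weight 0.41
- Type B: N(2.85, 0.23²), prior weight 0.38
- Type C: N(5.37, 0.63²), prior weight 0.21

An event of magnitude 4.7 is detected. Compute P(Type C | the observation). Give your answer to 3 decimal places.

0.968

P(component k | x) = P(Z=k)·f_k(x) / marginal(x), where marginal(x) = Σ_j P(Z=j)·f_j(x).
Evaluate each component's likelihood at the observed value:
  L_A = 0.00606564
  L_B = 1.54985e-14
  L_C = 0.359727
Multiply by the mixture weights:
  P(Z=A)·L_A = 0.41 × 0.00606564 = 0.00248691
  P(Z=B)·L_B = 0.38 × 1.54985e-14 = 5.88943e-15
  P(Z=C)·L_C = 0.21 × 0.359727 = 0.0755426
Evidence: 0.00248691 + 5.88943e-15 + 0.0755426 = 0.0780295
Responsibility of Type C: 0.0755426 / 0.0780295 ≈ 0.968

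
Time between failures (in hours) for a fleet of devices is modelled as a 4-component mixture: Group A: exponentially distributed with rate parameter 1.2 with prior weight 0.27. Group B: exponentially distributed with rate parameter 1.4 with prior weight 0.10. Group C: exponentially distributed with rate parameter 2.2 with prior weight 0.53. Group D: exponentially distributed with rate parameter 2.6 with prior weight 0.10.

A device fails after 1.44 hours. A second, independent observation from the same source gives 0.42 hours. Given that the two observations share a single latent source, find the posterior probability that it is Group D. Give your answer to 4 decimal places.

Posterior ∝ prior × likelihood, so P(k | x) ∝ w_k f_k(x); normalise over all components.
Since both observations come from the same component, the likelihood for component k is f_k(x₁)·f_k(x₂).
  L_A = [0.213167] × [0.724931] = 0.154532
  L_B = [0.186462] × [0.777612] = 0.144995
  L_C = [0.0925929] × [0.873242] = 0.080856
  L_D = [0.0615141] × [0.872416] = 0.0536659
Weight by the priors:
  w_A·L_A = 0.27 × 0.154532 = 0.0417235
  w_B·L_B = 0.10 × 0.144995 = 0.0144995
  w_C·L_C = 0.53 × 0.080856 = 0.0428537
  w_D·L_D = 0.10 × 0.0536659 = 0.00536659
Evidence: 0.0417235 + 0.0144995 + 0.0428537 + 0.00536659 = 0.104443
Responsibility of Group D: 0.00536659 / 0.104443 ≈ 0.0514

0.0514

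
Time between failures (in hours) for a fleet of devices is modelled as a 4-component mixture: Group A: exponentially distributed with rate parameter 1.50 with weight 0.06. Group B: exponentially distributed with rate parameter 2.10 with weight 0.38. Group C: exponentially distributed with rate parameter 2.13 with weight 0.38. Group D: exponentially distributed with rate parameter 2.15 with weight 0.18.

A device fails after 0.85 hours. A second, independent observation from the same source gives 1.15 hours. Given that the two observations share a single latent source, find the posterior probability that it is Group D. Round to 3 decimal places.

P(component k | x) = π_k·f_k(x) / marginal(x), where marginal(x) = Σ_j π_j·f_j(x).
Since both observations come from the same component, the likelihood for component k is f_k(x₁)·f_k(x₂).
  p_A = [0.419146] × [0.26726] = 0.112021
  p_B = [0.352374] × [0.187671] = 0.0661305
  p_C = [0.348409] × [0.183897] = 0.0640715
  p_D = [0.345752] × [0.181403] = 0.0627207
Unnormalised posteriors:
  π_A·p_A = 0.06 × 0.112021 = 0.00672125
  π_B·p_B = 0.38 × 0.0661305 = 0.0251296
  π_C·p_C = 0.38 × 0.0640715 = 0.0243472
  π_D·p_D = 0.18 × 0.0627207 = 0.0112897
Marginal: 0.00672125 + 0.0251296 + 0.0243472 + 0.0112897 = 0.0674877
P(Group D | x) = 0.0112897 / 0.0674877 ≈ 0.167

0.167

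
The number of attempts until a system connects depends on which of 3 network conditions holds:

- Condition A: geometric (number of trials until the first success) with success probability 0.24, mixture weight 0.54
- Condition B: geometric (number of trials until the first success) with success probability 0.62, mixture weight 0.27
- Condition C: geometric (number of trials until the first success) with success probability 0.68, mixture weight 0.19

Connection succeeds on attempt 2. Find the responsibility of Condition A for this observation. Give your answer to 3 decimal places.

0.484

Apply Bayes' rule: the posterior for each component is proportional to its prior times its likelihood at x.
Geometric probabilities:
  p_A = 0.24·(1−0.24)^1 = 0.24·0.76 = 0.1824
  p_B = 0.62·(1−0.62)^1 = 0.62·0.38 = 0.2356
  p_C = 0.68·(1−0.68)^1 = 0.68·0.32 = 0.2176
Unnormalised posteriors:
  P(Z=A)·p_A = 0.54 × 0.1824 = 0.098496
  P(Z=B)·p_B = 0.27 × 0.2356 = 0.063612
  P(Z=C)·p_C = 0.19 × 0.2176 = 0.041344
Evidence: 0.098496 + 0.063612 + 0.041344 = 0.203452
P(Condition A | data) ≈ 0.484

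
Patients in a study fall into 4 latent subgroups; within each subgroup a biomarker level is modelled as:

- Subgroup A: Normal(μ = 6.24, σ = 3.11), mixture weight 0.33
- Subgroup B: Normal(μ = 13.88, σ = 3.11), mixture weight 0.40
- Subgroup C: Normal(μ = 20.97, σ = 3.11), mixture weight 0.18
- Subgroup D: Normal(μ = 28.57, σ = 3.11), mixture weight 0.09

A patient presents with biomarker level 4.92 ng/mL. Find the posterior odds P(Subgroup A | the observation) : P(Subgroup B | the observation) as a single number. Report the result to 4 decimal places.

47.8331

Posterior odds = (w_i f_i(x)) / (w_j f_j(x)); the normalising sum cancels.
Normal densities:
  L_A = (1/(3.11·√(2π)))·exp(−(4.92−6.24)²/(2·3.11²)) = 0.128277·exp(-0.09007) = 0.117228
  L_B = (1/(3.11·√(2π)))·exp(−(4.92−13.88)²/(2·3.11²)) = 0.128277·exp(-4.15016) = 0.00202188
  L_C = (1/(3.11·√(2π)))·exp(−(4.92−20.97)²/(2·3.11²)) = 0.128277·exp(-13.31678) = 2.11225e-07
  L_D = (1/(3.11·√(2π)))·exp(−(4.92−28.57)²/(2·3.11²)) = 0.128277·exp(-28.91422) = 3.55519e-14
Posterior odds = (w_A·L_A) / (w_B·L_B) = (0.33·0.117228) / (0.40·0.00202188) = 0.0386852 / 0.000808754 ≈ 47.8331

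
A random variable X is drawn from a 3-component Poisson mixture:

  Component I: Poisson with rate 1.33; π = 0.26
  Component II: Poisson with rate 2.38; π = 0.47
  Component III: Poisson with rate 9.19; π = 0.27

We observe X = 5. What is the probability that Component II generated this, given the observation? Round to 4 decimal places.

The responsibility of component k is P(Z=k) f_k(x) divided by Σ_j P(Z=j) f_j(x).
Evaluate each component's likelihood at the observed value:
  L_I = e^(−1.33)·1.33^5/5! = 0.00917203
  L_II = e^(−2.38)·2.38^5/5! = 0.0588956
  L_III = e^(−9.19)·9.19^5/5! = 0.0557481
Weight by the priors:
  P(Z=I)·L_I = 0.26 × 0.00917203 = 0.00238473
  P(Z=II)·L_II = 0.47 × 0.0588956 = 0.0276809
  P(Z=III)·L_III = 0.27 × 0.0557481 = 0.015052
Evidence: 0.00238473 + 0.0276809 + 0.015052 = 0.0451176
P(Component II | data) ≈ 0.6135

0.6135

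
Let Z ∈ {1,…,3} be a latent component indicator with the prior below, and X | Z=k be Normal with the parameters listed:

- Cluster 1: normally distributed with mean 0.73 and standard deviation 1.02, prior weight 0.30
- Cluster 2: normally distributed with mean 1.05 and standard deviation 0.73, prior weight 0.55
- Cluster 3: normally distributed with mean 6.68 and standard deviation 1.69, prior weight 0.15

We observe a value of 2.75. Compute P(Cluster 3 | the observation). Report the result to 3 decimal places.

0.061

Posterior ∝ prior × likelihood, so P(k | x) ∝ π_k f_k(x); normalise over all components.
Normal densities:
  f_1 = 0.0550388
  f_2 = 0.0363048
  f_3 = 0.0158037
Unnormalised posteriors:
  π_1·f_1 = 0.30 × 0.0550388 = 0.0165116
  π_2·f_2 = 0.55 × 0.0363048 = 0.0199676
  π_3·f_3 = 0.15 × 0.0158037 = 0.00237055
Sum: 0.0165116 + 0.0199676 + 0.00237055 = 0.0388498
So the posterior for Cluster 3 is 0.00237055 / 0.0388498 ≈ 0.061.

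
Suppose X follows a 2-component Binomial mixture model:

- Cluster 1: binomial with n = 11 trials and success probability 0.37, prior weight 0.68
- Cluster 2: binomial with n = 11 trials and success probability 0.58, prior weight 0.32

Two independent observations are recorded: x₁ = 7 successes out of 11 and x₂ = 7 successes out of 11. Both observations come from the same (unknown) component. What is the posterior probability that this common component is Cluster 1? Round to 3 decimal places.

Apply Bayes' rule: the posterior for each component is proportional to its prior times its likelihood at x.
Since both observations come from the same component, the likelihood for component k is f_k(x₁)·f_k(x₂).
  p_1 = [C(11,7)·0.37^7·0.63^4 = 330·0.000949319·0.15753 = 0.0493501] × [0.0493501] = 0.00243543
  p_2 = [C(11,7)·0.58^7·0.42^4 = 330·0.0220798·0.031117 = 0.226729] × [0.226729] = 0.051406
Prior × likelihood for each component:
  P(Z=1)·p_1 = 0.68 × 0.00243543 = 0.0016561
  P(Z=2)·p_2 = 0.32 × 0.051406 = 0.0164499
Evidence: 0.0016561 + 0.0164499 = 0.018106
Responsibility of Cluster 1: 0.0016561 / 0.018106 ≈ 0.091

0.091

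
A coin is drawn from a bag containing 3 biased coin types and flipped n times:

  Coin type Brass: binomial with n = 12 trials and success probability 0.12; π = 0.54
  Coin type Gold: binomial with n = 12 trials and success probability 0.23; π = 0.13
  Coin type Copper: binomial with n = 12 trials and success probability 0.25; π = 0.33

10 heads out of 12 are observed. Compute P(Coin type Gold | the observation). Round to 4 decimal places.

0.1526

P(component k | x) = π_k·f_k(x) / marginal(x), where marginal(x) = Σ_j π_j·f_j(x).
Component likelihoods at x = 10 heads out of 12:
  L_Brass = C(12,10)·0.12^10·0.88^2 = 66·6.19174e-10·0.7744 = 3.16462e-08
  L_Gold = C(12,10)·0.23^10·0.77^2 = 66·4.14265e-07·0.5929 = 1.62108e-05
  L_Copper = C(12,10)·0.25^10·0.75^2 = 66·9.53674e-07·0.5625 = 3.54052e-05
Weight by the priors:
  π_Brass·L_Brass = 0.54 × 3.16462e-08 = 1.7089e-08
  π_Gold·L_Gold = 0.13 × 1.62108e-05 = 2.1074e-06
  π_Copper·L_Copper = 0.33 × 3.54052e-05 = 1.16837e-05
Evidence: 1.7089e-08 + 2.1074e-06 + 1.16837e-05 = 1.38082e-05
Responsibility of Coin type Gold: 2.1074e-06 / 1.38082e-05 ≈ 0.1526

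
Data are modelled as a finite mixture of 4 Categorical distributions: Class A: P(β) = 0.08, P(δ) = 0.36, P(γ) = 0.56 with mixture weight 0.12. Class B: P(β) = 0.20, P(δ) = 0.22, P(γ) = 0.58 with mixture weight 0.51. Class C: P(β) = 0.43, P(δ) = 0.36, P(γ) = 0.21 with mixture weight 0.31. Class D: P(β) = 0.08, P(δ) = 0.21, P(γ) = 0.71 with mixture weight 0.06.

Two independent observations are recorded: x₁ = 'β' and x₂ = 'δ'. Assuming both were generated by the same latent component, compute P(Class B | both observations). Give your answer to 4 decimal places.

0.2996

The responsibility of component k is w_k f_k(x) divided by Σ_j w_j f_j(x).
Since both observations come from the same component, the likelihood for component k is f_k(x₁)·f_k(x₂).
  L_A = [P(β | comp) = 0.08] × [0.36] = 0.0288
  L_B = [P(β | comp) = 0.20] × [0.22] = 0.044
  L_C = [P(β | comp) = 0.43] × [0.36] = 0.1548
  L_D = [P(β | comp) = 0.08] × [0.21] = 0.0168
Prior × likelihood for each component:
  w_A·L_A = 0.12 × 0.0288 = 0.003456
  w_B·L_B = 0.51 × 0.044 = 0.02244
  w_C·L_C = 0.31 × 0.1548 = 0.047988
  w_D·L_D = 0.06 × 0.0168 = 0.001008
Normaliser: 0.003456 + 0.02244 + 0.047988 + 0.001008 = 0.074892
So the posterior for Class B is 0.02244 / 0.074892 ≈ 0.2996.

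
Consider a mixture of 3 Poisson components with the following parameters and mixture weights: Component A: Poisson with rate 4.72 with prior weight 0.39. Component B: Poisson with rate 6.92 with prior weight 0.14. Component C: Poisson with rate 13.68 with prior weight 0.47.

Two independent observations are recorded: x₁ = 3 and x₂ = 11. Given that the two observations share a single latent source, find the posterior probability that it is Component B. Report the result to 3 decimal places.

By Bayes' theorem, P(k | x) = π_k f_k(x) / Σ_j π_j f_j(x).
Since both observations come from the same component, the likelihood for component k is f_k(x₁)·f_k(x₂).
  f_A = [e^(−4.72)·4.72^3/3! = 0.156245] × [0.00578544] = 0.000903943
  f_B = [e^(−6.92)·6.92^3/3! = 0.0545568] × [0.0431215] = 0.00235257
  f_C = [e^(−13.68)·13.68^3/3! = 0.000488606] × [0.090083] = 4.40151e-05
Unnormalised posteriors:
  π_A·f_A = 0.39 × 0.000903943 = 0.000352538
  π_B·f_B = 0.14 × 0.00235257 = 0.00032936
  π_C·f_C = 0.47 × 4.40151e-05 = 2.06871e-05
Sum: 0.000352538 + 0.00032936 + 2.06871e-05 = 0.000702585
P(Component B | data) ≈ 0.469

0.469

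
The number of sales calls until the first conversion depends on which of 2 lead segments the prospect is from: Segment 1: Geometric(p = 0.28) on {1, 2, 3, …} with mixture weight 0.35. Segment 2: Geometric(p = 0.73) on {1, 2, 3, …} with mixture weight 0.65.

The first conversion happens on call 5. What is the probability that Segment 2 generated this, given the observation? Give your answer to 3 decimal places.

Apply Bayes' rule: the posterior for each component is proportional to its prior times its likelihood at x.
Component likelihoods at x = 5:
  f_1 = 0.0752468
  f_2 = 0.00387952
Weight by the priors:
  π_1·f_1 = 0.35 × 0.0752468 = 0.0263364
  π_2·f_2 = 0.65 × 0.00387952 = 0.00252169
Evidence: 0.0263364 + 0.00252169 = 0.0288581
Responsibility of Segment 2: 0.00252169 / 0.0288581 ≈ 0.087

0.087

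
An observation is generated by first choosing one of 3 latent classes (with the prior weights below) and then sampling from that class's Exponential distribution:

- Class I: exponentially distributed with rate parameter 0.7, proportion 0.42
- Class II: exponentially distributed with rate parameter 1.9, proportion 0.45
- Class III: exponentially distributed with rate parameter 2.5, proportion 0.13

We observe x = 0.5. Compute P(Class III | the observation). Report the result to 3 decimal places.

Apply Bayes' rule: the posterior for each component is proportional to its prior times its likelihood at x.
Component likelihoods at x = 0.5:
  p_I = 0.7·e^(−0.7·0.5) = 0.7·e^(−0.3500) = 0.493282
  p_II = 1.9·e^(−1.9·0.5) = 1.9·e^(−0.9500) = 0.734808
  p_III = 2.5·e^(−2.5·0.5) = 2.5·e^(−1.2500) = 0.716262
Multiply by the mixture weights:
  P(Z=I)·p_I = 0.42 × 0.493282 = 0.207178
  P(Z=II)·p_II = 0.45 × 0.734808 = 0.330664
  P(Z=III)·p_III = 0.13 × 0.716262 = 0.0931141
Denominator: 0.207178 + 0.330664 + 0.0931141 = 0.630956
P(Class III | 0.5) ≈ 0.148

0.148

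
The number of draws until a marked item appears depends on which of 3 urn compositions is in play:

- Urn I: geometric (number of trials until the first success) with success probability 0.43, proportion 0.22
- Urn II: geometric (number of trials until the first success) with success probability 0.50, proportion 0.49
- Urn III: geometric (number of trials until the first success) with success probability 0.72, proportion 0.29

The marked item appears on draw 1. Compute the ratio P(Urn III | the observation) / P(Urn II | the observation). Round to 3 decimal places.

0.852

Posterior odds = (π_i f_i(x)) / (π_j f_j(x)); the normalising sum cancels.
Component likelihoods at x = 1:
  L_I = 0.43
  L_II = 0.5
  L_III = 0.72
0.2088 / 0.245 ≈ 0.852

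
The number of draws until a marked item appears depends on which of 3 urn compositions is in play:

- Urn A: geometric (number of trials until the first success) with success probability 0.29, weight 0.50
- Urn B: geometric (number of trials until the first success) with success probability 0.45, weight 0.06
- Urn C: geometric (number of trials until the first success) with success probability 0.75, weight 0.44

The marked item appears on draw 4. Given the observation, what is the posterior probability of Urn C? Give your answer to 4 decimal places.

0.0838

The responsibility of component k is π_k f_k(x) divided by Σ_j π_j f_j(x).
Geometric probabilities:
  f_A = 0.29·(1−0.29)^3 = 0.29·0.357911 = 0.103794
  f_B = 0.45·(1−0.45)^3 = 0.45·0.166375 = 0.0748688
  f_C = 0.75·(1−0.75)^3 = 0.75·0.015625 = 0.0117188
Prior × likelihood for each component:
  π_A·f_A = 0.50 × 0.103794 = 0.0518971
  π_B·f_B = 0.06 × 0.0748688 = 0.00449213
  π_C·f_C = 0.44 × 0.0117188 = 0.00515625
Sum: 0.0518971 + 0.00449213 + 0.00515625 = 0.0615455
P(Urn C | data) ≈ 0.0838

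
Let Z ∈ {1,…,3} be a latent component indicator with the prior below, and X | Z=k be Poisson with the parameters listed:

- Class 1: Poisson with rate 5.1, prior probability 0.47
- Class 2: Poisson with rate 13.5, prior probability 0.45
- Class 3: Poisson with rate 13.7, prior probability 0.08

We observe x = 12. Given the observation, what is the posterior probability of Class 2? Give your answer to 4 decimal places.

0.8245

P(component k | x) = π_k·f_k(x) / marginal(x), where marginal(x) = Σ_j π_j·f_j(x).
Poisson probabilities:
  f_1 = e^(−5.1)·5.1^12/12! = 0.00394097
  f_2 = e^(−13.5)·13.5^12/12! = 0.10488
  f_3 = e^(−13.7)·13.7^12/12! = 0.102441
Unnormalised posteriors:
  π_1·f_1 = 0.47 × 0.00394097 = 0.00185226
  π_2·f_2 = 0.45 × 0.10488 = 0.047196
  π_3·f_3 = 0.08 × 0.102441 = 0.00819531
Denominator: 0.00185226 + 0.047196 + 0.00819531 = 0.0572436
Responsibility of Class 2: 0.047196 / 0.0572436 ≈ 0.8245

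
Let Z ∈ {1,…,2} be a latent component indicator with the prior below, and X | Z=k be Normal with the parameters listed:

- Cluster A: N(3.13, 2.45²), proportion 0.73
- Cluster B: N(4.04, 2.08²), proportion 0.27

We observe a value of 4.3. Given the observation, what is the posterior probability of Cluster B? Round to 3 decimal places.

P(component k | x) = P(Z=k)·f_k(x) / marginal(x), where marginal(x) = Σ_j P(Z=j)·f_j(x).
Component likelihoods at x = 4.3:
  p_A = (1/(2.45·√(2π)))·exp(−(4.3−3.13)²/(2·2.45²)) = 0.162834·exp(-0.11403) = 0.145286
  p_B = (1/(2.08·√(2π)))·exp(−(4.3−4.04)²/(2·2.08²)) = 0.191799·exp(-0.00781) = 0.190307
Prior × likelihood for each component:
  P(Z=A)·p_A = 0.73 × 0.145286 = 0.106058
  P(Z=B)·p_B = 0.27 × 0.190307 = 0.0513828
Marginal: 0.106058 + 0.0513828 = 0.157441
P(Cluster B | data) ≈ 0.326

0.326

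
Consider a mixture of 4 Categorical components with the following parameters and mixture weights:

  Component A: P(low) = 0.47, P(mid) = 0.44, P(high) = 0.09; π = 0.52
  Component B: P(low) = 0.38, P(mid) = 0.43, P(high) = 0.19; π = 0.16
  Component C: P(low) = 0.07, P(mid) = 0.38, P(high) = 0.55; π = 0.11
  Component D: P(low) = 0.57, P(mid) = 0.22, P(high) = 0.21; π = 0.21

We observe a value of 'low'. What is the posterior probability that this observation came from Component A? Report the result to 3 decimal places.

The responsibility of component k is P(Z=k) f_k(x) divided by Σ_j P(Z=j) f_j(x).
Component likelihoods at x = 'low':
  L_A = 0.47
  L_B = 0.38
  L_C = 0.07
  L_D = 0.57
Prior × likelihood for each component:
  P(Z=A)·L_A = 0.52 × 0.47 = 0.2444
  P(Z=B)·L_B = 0.16 × 0.38 = 0.0608
  P(Z=C)·L_C = 0.11 × 0.07 = 0.0077
  P(Z=D)·L_D = 0.21 × 0.57 = 0.1197
Normaliser: 0.2444 + 0.0608 + 0.0077 + 0.1197 = 0.4326
So the posterior for Component A is 0.2444 / 0.4326 ≈ 0.565.

0.565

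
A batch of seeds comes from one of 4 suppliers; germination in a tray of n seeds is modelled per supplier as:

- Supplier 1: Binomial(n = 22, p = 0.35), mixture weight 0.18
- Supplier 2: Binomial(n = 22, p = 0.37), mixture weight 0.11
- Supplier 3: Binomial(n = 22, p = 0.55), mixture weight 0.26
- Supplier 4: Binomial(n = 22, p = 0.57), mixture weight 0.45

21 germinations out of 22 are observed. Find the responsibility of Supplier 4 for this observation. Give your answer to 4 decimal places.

0.7778

The responsibility of component k is π_k f_k(x) divided by Σ_j π_j f_j(x).
Evaluate each component's likelihood at the observed value:
  L_1 = 3.8086e-09
  L_2 = 1.18577e-08
  L_3 = 3.49343e-05
  L_4 = 7.06746e-05
Prior × likelihood for each component:
  π_1·L_1 = 0.18 × 3.8086e-09 = 6.85547e-10
  π_2·L_2 = 0.11 × 1.18577e-08 = 1.30434e-09
  π_3·L_3 = 0.26 × 3.49343e-05 = 9.08291e-06
  π_4·L_4 = 0.45 × 7.06746e-05 = 3.18036e-05
Sum: 6.85547e-10 + 1.30434e-09 + 9.08291e-06 + 3.18036e-05 = 4.08885e-05
Responsibility of Supplier 4: 3.18036e-05 / 4.08885e-05 ≈ 0.7778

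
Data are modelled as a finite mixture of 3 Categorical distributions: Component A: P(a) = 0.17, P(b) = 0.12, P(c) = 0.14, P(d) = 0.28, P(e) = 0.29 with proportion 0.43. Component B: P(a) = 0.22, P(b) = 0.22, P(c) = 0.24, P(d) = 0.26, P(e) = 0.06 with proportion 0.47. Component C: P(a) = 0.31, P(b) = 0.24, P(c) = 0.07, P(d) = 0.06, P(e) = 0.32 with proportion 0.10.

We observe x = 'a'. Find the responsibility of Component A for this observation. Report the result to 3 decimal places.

The responsibility of component k is w_k f_k(x) divided by Σ_j w_j f_j(x).
Component likelihoods at x = 'a':
  p_A = 0.17
  p_B = 0.22
  p_C = 0.31
Multiply by the mixture weights:
  w_A·p_A = 0.43 × 0.17 = 0.0731
  w_B·p_B = 0.47 × 0.22 = 0.1034
  w_C·p_C = 0.10 × 0.31 = 0.031
Marginal: 0.0731 + 0.1034 + 0.031 = 0.2075
P(Component A | x) ≈ 0.352

0.352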